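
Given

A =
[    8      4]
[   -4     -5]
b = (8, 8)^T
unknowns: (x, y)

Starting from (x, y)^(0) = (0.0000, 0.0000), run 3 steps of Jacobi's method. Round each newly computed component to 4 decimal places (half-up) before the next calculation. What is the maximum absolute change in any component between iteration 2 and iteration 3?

0.6400

Iteration 1:
  x = (8 - (4)·0.0000) / (8) = 1.0000
  y = (8 - (-4)·0.0000) / (-5) = -1.6000
Iteration 2:
  x = (8 - (4)·-1.6000) / (8) = 1.8000
  y = (8 - (-4)·1.0000) / (-5) = -2.4000
Iteration 3:
  x = (8 - (4)·-2.4000) / (8) = 2.2000
  y = (8 - (-4)·1.8000) / (-5) = -3.0400
Change: (0.4000, -0.6400) → max |·| = 0.6400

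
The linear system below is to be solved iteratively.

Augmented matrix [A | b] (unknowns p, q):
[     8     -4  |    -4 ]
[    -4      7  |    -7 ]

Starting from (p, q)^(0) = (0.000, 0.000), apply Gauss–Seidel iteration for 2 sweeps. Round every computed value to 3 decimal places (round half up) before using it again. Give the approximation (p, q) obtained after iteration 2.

(-1.143, -1.653)

Iteration 1:
  p = (-4 - (-4)·0.000) / (8) = -0.500
  q = (-7 - (-4)·-0.500) / (7) = -1.286
Iteration 2:
  p = (-4 - (-4)·-1.286) / (8) = -1.143
  q = (-7 - (-4)·-1.143) / (7) = -1.653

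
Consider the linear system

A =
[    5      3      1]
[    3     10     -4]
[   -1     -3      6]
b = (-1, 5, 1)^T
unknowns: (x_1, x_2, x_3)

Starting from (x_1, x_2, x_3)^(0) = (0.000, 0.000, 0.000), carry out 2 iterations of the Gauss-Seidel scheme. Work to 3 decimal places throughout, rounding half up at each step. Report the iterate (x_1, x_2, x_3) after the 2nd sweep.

Iteration 1:
  x_1 = (-1 - (3)·0.000 - (1)·0.000) / (5) = -0.200
  x_2 = (5 - (3)·-0.200 - (-4)·0.000) / (10) = 0.560
  x_3 = (1 - (-1)·-0.200 - (-3)·0.560) / (6) = 0.413
Iteration 2:
  x_1 = (-1 - (3)·0.560 - (1)·0.413) / (5) = -0.619
  x_2 = (5 - (3)·-0.619 - (-4)·0.413) / (10) = 0.851
  x_3 = (1 - (-1)·-0.619 - (-3)·0.851) / (6) = 0.489

(-0.619, 0.851, 0.489)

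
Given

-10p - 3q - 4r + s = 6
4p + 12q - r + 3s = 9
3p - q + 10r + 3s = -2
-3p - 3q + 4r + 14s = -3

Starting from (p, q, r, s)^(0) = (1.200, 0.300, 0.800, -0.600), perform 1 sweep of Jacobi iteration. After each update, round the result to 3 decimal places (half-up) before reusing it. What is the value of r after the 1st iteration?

-0.350

Iteration 1:
  p = (6 - (-3)·0.300 - (-4)·0.800 - (1)·-0.600) / (-10) = -1.070
  q = (9 - (4)·1.200 - (-1)·0.800 - (3)·-0.600) / (12) = 0.567
  r = (-2 - (3)·1.200 - (-1)·0.300 - (3)·-0.600) / (10) = -0.350
  s = (-3 - (-3)·1.200 - (-3)·0.300 - (4)·0.800) / (14) = -0.121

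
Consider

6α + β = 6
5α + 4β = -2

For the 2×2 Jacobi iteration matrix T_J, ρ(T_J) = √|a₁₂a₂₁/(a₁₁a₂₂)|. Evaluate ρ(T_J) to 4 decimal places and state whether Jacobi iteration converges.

0.4564

a₁₂a₂₁/(a₁₁a₂₂) = (1)·(5) / ((6)·(4)) = 0.208333
ρ = √|0.208333| = √0.208333 = 0.4564
ρ < 1, so Jacobi converges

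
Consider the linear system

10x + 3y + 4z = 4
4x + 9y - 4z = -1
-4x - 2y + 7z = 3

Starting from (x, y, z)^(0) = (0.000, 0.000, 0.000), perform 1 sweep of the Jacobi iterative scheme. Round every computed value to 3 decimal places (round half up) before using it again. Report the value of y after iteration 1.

Iteration 1:
  x = (4 - (3)·0.000 - (4)·0.000) / (10) = 0.400
  y = (-1 - (4)·0.000 - (-4)·0.000) / (9) = -0.111
  z = (3 - (-4)·0.000 - (-2)·0.000) / (7) = 0.429

-0.111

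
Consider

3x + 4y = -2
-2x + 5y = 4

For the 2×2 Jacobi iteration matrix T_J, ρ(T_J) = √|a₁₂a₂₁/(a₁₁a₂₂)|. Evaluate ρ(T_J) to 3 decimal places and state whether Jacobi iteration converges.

a₁₂a₂₁/(a₁₁a₂₂) = (4)·(-2) / ((3)·(5)) = -0.533333
ρ = √|-0.533333| = √0.533333 = 0.730
ρ < 1, so Jacobi converges

0.730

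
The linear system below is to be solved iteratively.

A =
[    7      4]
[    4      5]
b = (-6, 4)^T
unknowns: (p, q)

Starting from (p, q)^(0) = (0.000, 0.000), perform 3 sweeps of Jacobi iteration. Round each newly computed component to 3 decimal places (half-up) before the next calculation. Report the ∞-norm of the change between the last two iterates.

Iteration 1:
  p = (-6 - (4)·0.000) / (7) = -0.857
  q = (4 - (4)·0.000) / (5) = 0.800
Iteration 2:
  p = (-6 - (4)·0.800) / (7) = -1.314
  q = (4 - (4)·-0.857) / (5) = 1.486
Iteration 3:
  p = (-6 - (4)·1.486) / (7) = -1.706
  q = (4 - (4)·-1.314) / (5) = 1.851
Change: (-0.392, 0.365) → max |·| = 0.392

0.392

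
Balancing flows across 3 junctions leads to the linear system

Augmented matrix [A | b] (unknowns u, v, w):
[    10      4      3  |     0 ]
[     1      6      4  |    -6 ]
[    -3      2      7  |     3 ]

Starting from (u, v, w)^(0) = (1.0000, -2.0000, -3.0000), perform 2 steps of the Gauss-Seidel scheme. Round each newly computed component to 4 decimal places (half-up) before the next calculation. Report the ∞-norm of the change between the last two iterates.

2.2724

Iteration 1:
  u = (0 - (4)·-2.0000 - (3)·-3.0000) / (10) = 1.7000
  v = (-6 - (1)·1.7000 - (4)·-3.0000) / (6) = 0.7167
  w = (3 - (-3)·1.7000 - (2)·0.7167) / (7) = 0.9524
Iteration 2:
  u = (0 - (4)·0.7167 - (3)·0.9524) / (10) = -0.5724
  v = (-6 - (1)·-0.5724 - (4)·0.9524) / (6) = -1.5395
  w = (3 - (-3)·-0.5724 - (2)·-1.5395) / (7) = 0.6231
Change: (-2.2724, -2.2562, -0.3293) → max |·| = 2.2724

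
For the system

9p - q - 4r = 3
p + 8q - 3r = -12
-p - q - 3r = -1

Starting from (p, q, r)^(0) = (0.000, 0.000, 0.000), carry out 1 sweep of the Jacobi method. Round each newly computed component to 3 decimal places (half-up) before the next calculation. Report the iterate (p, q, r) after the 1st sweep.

(0.333, -1.500, 0.333)

Iteration 1:
  p = (3 - (-1)·0.000 - (-4)·0.000) / (9) = 0.333
  q = (-12 - (1)·0.000 - (-3)·0.000) / (8) = -1.500
  r = (-1 - (-1)·0.000 - (-1)·0.000) / (-3) = 0.333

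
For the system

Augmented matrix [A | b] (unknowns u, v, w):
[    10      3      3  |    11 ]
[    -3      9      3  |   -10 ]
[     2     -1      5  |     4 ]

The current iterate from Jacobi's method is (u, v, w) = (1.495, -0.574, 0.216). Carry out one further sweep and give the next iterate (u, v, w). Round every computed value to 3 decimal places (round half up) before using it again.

One sweep:
  u = (11 - (3)·-0.574 - (3)·0.216) / (10) = 1.207
  v = (-10 - (-3)·1.495 - (3)·0.216) / (9) = -0.685
  w = (4 - (2)·1.495 - (-1)·-0.574) / (5) = 0.087

(1.207, -0.685, 0.087)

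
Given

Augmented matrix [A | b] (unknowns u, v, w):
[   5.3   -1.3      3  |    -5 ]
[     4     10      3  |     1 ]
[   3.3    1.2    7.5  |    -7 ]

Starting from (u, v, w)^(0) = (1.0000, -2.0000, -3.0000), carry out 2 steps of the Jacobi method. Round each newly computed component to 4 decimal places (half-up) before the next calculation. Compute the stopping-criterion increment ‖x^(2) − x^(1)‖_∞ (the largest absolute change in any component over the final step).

0.4642

Iteration 1:
  u = (-5 - (-1.3)·-2.0000 - (3)·-3.0000) / (5.3) = 0.2642
  v = (1 - (4)·1.0000 - (3)·-3.0000) / (10) = 0.6000
  w = (-7 - (3.3)·1.0000 - (1.2)·-2.0000) / (7.5) = -1.0533
Iteration 2:
  u = (-5 - (-1.3)·0.6000 - (3)·-1.0533) / (5.3) = -0.2000
  v = (1 - (4)·0.2642 - (3)·-1.0533) / (10) = 0.3103
  w = (-7 - (3.3)·0.2642 - (1.2)·0.6000) / (7.5) = -1.1456
Change: (-0.4642, -0.2897, -0.0923) → max |·| = 0.4642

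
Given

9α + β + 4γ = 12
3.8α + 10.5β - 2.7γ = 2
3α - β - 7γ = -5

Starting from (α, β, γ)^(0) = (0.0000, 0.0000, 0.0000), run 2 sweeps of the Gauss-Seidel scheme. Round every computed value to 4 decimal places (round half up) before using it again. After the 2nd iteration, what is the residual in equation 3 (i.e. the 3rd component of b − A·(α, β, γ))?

Iteration 1:
  α = (12 - (1)·0.0000 - (4)·0.0000) / (9) = 1.3333
  β = (2 - (3.8)·1.3333 - (-2.7)·0.0000) / (10.5) = -0.2921
  γ = (-5 - (3)·1.3333 - (-1)·-0.2921) / (-7) = 1.3274
Iteration 2:
  α = (12 - (1)·-0.2921 - (4)·1.3274) / (9) = 0.7758
  β = (2 - (3.8)·0.7758 - (-2.7)·1.3274) / (10.5) = 0.2510
  γ = (-5 - (3)·0.7758 - (-1)·0.2510) / (-7) = 1.0109
Residual b − A·x = (0.7232, -0.8541, -0.0001)

-0.0001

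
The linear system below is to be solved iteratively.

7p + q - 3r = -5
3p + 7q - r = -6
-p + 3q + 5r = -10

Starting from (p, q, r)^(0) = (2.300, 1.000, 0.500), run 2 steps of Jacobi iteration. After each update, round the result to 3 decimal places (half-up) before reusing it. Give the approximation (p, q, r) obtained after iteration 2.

(-1.378, -0.887, -1.066)

Iteration 1:
  p = (-5 - (1)·1.000 - (-3)·0.500) / (7) = -0.643
  q = (-6 - (3)·2.300 - (-1)·0.500) / (7) = -1.771
  r = (-10 - (-1)·2.300 - (3)·1.000) / (5) = -2.140
Iteration 2:
  p = (-5 - (1)·-1.771 - (-3)·-2.140) / (7) = -1.378
  q = (-6 - (3)·-0.643 - (-1)·-2.140) / (7) = -0.887
  r = (-10 - (-1)·-0.643 - (3)·-1.771) / (5) = -1.066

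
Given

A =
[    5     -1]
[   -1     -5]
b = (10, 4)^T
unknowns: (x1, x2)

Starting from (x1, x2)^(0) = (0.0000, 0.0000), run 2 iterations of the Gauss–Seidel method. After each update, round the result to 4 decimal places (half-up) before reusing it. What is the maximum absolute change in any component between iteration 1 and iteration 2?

Iteration 1:
  x1 = (10 - (-1)·0.0000) / (5) = 2.0000
  x2 = (4 - (-1)·2.0000) / (-5) = -1.2000
Iteration 2:
  x1 = (10 - (-1)·-1.2000) / (5) = 1.7600
  x2 = (4 - (-1)·1.7600) / (-5) = -1.1520
Change: (-0.2400, 0.0480) → max |·| = 0.2400

0.2400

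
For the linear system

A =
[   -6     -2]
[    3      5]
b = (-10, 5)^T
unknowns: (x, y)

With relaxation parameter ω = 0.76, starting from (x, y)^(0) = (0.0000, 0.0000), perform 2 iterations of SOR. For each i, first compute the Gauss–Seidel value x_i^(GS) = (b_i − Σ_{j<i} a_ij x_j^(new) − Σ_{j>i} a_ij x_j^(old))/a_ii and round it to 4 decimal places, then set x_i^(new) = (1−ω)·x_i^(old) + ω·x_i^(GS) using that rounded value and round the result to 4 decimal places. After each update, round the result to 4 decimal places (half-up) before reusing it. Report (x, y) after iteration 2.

(1.5245, 0.1086)

Iteration 1:
  x: GS value = (-10 - (-2)·0.0000) / (-6) = 1.6667;  x ← (1−ω)·0.0000 + ω·1.6667 = 1.2667
  y: GS value = (5 - (3)·1.2667) / (5) = 0.2400;  y ← (1−ω)·0.0000 + ω·0.2400 = 0.1824
Iteration 2:
  x: GS value = (-10 - (-2)·0.1824) / (-6) = 1.6059;  x ← (1−ω)·1.2667 + ω·1.6059 = 1.5245
  y: GS value = (5 - (3)·1.5245) / (5) = 0.0853;  y ← (1−ω)·0.1824 + ω·0.0853 = 0.1086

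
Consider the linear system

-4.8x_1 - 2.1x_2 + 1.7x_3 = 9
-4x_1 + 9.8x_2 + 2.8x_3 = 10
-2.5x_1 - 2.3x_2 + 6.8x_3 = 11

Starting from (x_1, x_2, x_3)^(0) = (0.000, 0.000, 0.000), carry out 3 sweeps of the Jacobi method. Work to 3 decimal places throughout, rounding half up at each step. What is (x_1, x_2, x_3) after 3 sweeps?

(-1.334, -0.057, 0.905)

Iteration 1:
  x_1 = (9 - (-2.1)·0.000 - (1.7)·0.000) / (-4.8) = -1.875
  x_2 = (10 - (-4)·0.000 - (2.8)·0.000) / (9.8) = 1.020
  x_3 = (11 - (-2.5)·0.000 - (-2.3)·0.000) / (6.8) = 1.618
Iteration 2:
  x_1 = (9 - (-2.1)·1.020 - (1.7)·1.618) / (-4.8) = -1.748
  x_2 = (10 - (-4)·-1.875 - (2.8)·1.618) / (9.8) = -0.207
  x_3 = (11 - (-2.5)·-1.875 - (-2.3)·1.020) / (6.8) = 1.273
Iteration 3:
  x_1 = (9 - (-2.1)·-0.207 - (1.7)·1.273) / (-4.8) = -1.334
  x_2 = (10 - (-4)·-1.748 - (2.8)·1.273) / (9.8) = -0.057
  x_3 = (11 - (-2.5)·-1.748 - (-2.3)·-0.207) / (6.8) = 0.905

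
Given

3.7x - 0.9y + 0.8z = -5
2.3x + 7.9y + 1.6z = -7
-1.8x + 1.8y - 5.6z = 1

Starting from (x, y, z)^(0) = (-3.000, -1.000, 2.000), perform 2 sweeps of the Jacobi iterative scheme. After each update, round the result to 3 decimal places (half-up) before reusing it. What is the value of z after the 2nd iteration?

0.339

Iteration 1:
  x = (-5 - (-0.9)·-1.000 - (0.8)·2.000) / (3.7) = -2.027
  y = (-7 - (2.3)·-3.000 - (1.6)·2.000) / (7.9) = -0.418
  z = (1 - (-1.8)·-3.000 - (1.8)·-1.000) / (-5.6) = 0.464
Iteration 2:
  x = (-5 - (-0.9)·-0.418 - (0.8)·0.464) / (3.7) = -1.553
  y = (-7 - (2.3)·-2.027 - (1.6)·0.464) / (7.9) = -0.390
  z = (1 - (-1.8)·-2.027 - (1.8)·-0.418) / (-5.6) = 0.339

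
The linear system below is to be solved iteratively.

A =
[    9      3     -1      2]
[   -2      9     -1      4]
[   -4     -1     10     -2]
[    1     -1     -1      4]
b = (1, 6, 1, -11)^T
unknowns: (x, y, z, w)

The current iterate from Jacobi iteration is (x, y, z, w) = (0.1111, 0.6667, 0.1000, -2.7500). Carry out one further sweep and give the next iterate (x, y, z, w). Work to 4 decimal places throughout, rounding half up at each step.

One sweep:
  x = (1 - (3)·0.6667 - (-1)·0.1000 - (2)·-2.7500) / (9) = 0.5111
  y = (6 - (-2)·0.1111 - (-1)·0.1000 - (4)·-2.7500) / (9) = 1.9247
  z = (1 - (-4)·0.1111 - (-1)·0.6667 - (-2)·-2.7500) / (10) = -0.3389
  w = (-11 - (1)·0.1111 - (-1)·0.6667 - (-1)·0.1000) / (4) = -2.5861

(0.5111, 1.9247, -0.3389, -2.5861)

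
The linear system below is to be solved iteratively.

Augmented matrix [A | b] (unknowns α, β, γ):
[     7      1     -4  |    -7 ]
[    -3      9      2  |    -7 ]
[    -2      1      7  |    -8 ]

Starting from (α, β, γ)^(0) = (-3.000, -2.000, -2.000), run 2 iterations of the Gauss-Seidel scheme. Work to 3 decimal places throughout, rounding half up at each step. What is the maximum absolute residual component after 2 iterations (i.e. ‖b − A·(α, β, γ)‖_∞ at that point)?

Iteration 1:
  α = (-7 - (1)·-2.000 - (-4)·-2.000) / (7) = -1.857
  β = (-7 - (-3)·-1.857 - (2)·-2.000) / (9) = -0.952
  γ = (-8 - (-2)·-1.857 - (1)·-0.952) / (7) = -1.537
Iteration 2:
  α = (-7 - (1)·-0.952 - (-4)·-1.537) / (7) = -1.742
  β = (-7 - (-3)·-1.742 - (2)·-1.537) / (9) = -1.017
  γ = (-8 - (-2)·-1.742 - (1)·-1.017) / (7) = -1.495
Residual b − A·x = (0.231, -0.083, -0.002); ∞-norm = 0.231

0.231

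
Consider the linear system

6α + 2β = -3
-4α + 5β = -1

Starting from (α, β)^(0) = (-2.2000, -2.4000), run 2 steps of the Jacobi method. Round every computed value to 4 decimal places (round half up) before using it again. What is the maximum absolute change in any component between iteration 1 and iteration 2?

2.0000

Iteration 1:
  α = (-3 - (2)·-2.4000) / (6) = 0.3000
  β = (-1 - (-4)·-2.2000) / (5) = -1.9600
Iteration 2:
  α = (-3 - (2)·-1.9600) / (6) = 0.1533
  β = (-1 - (-4)·0.3000) / (5) = 0.0400
Change: (-0.1467, 2.0000) → max |·| = 2.0000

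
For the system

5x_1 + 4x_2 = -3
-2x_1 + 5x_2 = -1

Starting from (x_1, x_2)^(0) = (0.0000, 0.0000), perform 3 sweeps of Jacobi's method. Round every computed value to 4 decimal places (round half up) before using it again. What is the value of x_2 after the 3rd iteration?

Iteration 1:
  x_1 = (-3 - (4)·0.0000) / (5) = -0.6000
  x_2 = (-1 - (-2)·0.0000) / (5) = -0.2000
Iteration 2:
  x_1 = (-3 - (4)·-0.2000) / (5) = -0.4400
  x_2 = (-1 - (-2)·-0.6000) / (5) = -0.4400
Iteration 3:
  x_1 = (-3 - (4)·-0.4400) / (5) = -0.2480
  x_2 = (-1 - (-2)·-0.4400) / (5) = -0.3760

-0.3760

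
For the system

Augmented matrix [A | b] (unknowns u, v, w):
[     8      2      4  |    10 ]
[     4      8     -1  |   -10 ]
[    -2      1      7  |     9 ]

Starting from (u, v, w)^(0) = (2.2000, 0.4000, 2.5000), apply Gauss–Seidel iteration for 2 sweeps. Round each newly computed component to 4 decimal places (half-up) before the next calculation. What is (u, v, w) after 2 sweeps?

(0.7799, -1.4670, 1.7181)

Iteration 1:
  u = (10 - (2)·0.4000 - (4)·2.5000) / (8) = -0.1000
  v = (-10 - (4)·-0.1000 - (-1)·2.5000) / (8) = -0.8875
  w = (9 - (-2)·-0.1000 - (1)·-0.8875) / (7) = 1.3839
Iteration 2:
  u = (10 - (2)·-0.8875 - (4)·1.3839) / (8) = 0.7799
  v = (-10 - (4)·0.7799 - (-1)·1.3839) / (8) = -1.4670
  w = (9 - (-2)·0.7799 - (1)·-1.4670) / (7) = 1.7181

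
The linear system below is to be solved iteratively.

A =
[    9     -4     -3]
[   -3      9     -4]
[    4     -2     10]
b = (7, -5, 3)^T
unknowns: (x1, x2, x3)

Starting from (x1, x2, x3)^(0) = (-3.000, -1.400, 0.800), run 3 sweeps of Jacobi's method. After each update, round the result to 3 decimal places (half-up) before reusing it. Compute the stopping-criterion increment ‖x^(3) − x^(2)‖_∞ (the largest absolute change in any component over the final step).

Iteration 1:
  x1 = (7 - (-4)·-1.400 - (-3)·0.800) / (9) = 0.422
  x2 = (-5 - (-3)·-3.000 - (-4)·0.800) / (9) = -1.200
  x3 = (3 - (4)·-3.000 - (-2)·-1.400) / (10) = 1.220
Iteration 2:
  x1 = (7 - (-4)·-1.200 - (-3)·1.220) / (9) = 0.651
  x2 = (-5 - (-3)·0.422 - (-4)·1.220) / (9) = 0.127
  x3 = (3 - (4)·0.422 - (-2)·-1.200) / (10) = -0.109
Iteration 3:
  x1 = (7 - (-4)·0.127 - (-3)·-0.109) / (9) = 0.798
  x2 = (-5 - (-3)·0.651 - (-4)·-0.109) / (9) = -0.387
  x3 = (3 - (4)·0.651 - (-2)·0.127) / (10) = 0.065
Change: (0.147, -0.514, 0.174) → max |·| = 0.514

0.514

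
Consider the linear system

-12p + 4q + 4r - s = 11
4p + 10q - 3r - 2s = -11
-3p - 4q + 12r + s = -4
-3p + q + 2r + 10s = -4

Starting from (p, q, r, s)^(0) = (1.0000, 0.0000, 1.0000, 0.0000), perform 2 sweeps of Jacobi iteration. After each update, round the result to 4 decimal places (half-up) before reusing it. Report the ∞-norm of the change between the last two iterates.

Iteration 1:
  p = (11 - (4)·0.0000 - (4)·1.0000 - (-1)·0.0000) / (-12) = -0.5833
  q = (-11 - (4)·1.0000 - (-3)·1.0000 - (-2)·0.0000) / (10) = -1.2000
  r = (-4 - (-3)·1.0000 - (-4)·0.0000 - (1)·0.0000) / (12) = -0.0833
  s = (-4 - (-3)·1.0000 - (1)·0.0000 - (2)·1.0000) / (10) = -0.3000
Iteration 2:
  p = (11 - (4)·-1.2000 - (4)·-0.0833 - (-1)·-0.3000) / (-12) = -1.3194
  q = (-11 - (4)·-0.5833 - (-3)·-0.0833 - (-2)·-0.3000) / (10) = -0.9517
  r = (-4 - (-3)·-0.5833 - (-4)·-1.2000 - (1)·-0.3000) / (12) = -0.8542
  s = (-4 - (-3)·-0.5833 - (1)·-1.2000 - (2)·-0.0833) / (10) = -0.4383
Change: (-0.7361, 0.2483, -0.7709, -0.1383) → max |·| = 0.7709

0.7709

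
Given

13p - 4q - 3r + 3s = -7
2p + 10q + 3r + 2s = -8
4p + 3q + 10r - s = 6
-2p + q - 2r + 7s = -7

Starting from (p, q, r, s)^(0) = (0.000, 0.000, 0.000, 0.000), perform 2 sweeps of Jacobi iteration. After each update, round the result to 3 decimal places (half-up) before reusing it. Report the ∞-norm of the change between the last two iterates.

0.355

Iteration 1:
  p = (-7 - (-4)·0.000 - (-3)·0.000 - (3)·0.000) / (13) = -0.538
  q = (-8 - (2)·0.000 - (3)·0.000 - (2)·0.000) / (10) = -0.800
  r = (6 - (4)·0.000 - (3)·0.000 - (-1)·0.000) / (10) = 0.600
  s = (-7 - (-2)·0.000 - (1)·0.000 - (-2)·0.000) / (7) = -1.000
Iteration 2:
  p = (-7 - (-4)·-0.800 - (-3)·0.600 - (3)·-1.000) / (13) = -0.415
  q = (-8 - (2)·-0.538 - (3)·0.600 - (2)·-1.000) / (10) = -0.672
  r = (6 - (4)·-0.538 - (3)·-0.800 - (-1)·-1.000) / (10) = 0.955
  s = (-7 - (-2)·-0.538 - (1)·-0.800 - (-2)·0.600) / (7) = -0.868
Change: (0.123, 0.128, 0.355, 0.132) → max |·| = 0.355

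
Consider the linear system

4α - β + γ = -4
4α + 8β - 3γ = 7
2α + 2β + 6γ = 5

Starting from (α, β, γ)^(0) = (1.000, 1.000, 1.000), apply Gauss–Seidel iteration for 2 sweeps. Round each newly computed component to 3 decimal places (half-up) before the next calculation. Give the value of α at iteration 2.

Iteration 1:
  α = (-4 - (-1)·1.000 - (1)·1.000) / (4) = -1.000
  β = (7 - (4)·-1.000 - (-3)·1.000) / (8) = 1.750
  γ = (5 - (2)·-1.000 - (2)·1.750) / (6) = 0.583
Iteration 2:
  α = (-4 - (-1)·1.750 - (1)·0.583) / (4) = -0.708
  β = (7 - (4)·-0.708 - (-3)·0.583) / (8) = 1.448
  γ = (5 - (2)·-0.708 - (2)·1.448) / (6) = 0.587

-0.708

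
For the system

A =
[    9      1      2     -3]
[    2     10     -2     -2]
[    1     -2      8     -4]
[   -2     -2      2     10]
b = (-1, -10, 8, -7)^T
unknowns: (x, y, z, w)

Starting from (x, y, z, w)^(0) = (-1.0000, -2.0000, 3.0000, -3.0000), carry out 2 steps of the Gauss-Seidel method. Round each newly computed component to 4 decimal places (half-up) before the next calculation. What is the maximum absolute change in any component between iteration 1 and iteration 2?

Iteration 1:
  x = (-1 - (1)·-2.0000 - (2)·3.0000 - (-3)·-3.0000) / (9) = -1.5556
  y = (-10 - (2)·-1.5556 - (-2)·3.0000 - (-2)·-3.0000) / (10) = -0.6889
  z = (8 - (1)·-1.5556 - (-2)·-0.6889 - (-4)·-3.0000) / (8) = -0.4778
  w = (-7 - (-2)·-1.5556 - (-2)·-0.6889 - (2)·-0.4778) / (10) = -1.0533
Iteration 2:
  x = (-1 - (1)·-0.6889 - (2)·-0.4778 - (-3)·-1.0533) / (9) = -0.2795
  y = (-10 - (2)·-0.2795 - (-2)·-0.4778 - (-2)·-1.0533) / (10) = -1.2503
  z = (8 - (1)·-0.2795 - (-2)·-1.2503 - (-4)·-1.0533) / (8) = 0.1957
  w = (-7 - (-2)·-0.2795 - (-2)·-1.2503 - (2)·0.1957) / (10) = -1.0451
Change: (1.2761, -0.5614, 0.6735, 0.0082) → max |·| = 1.2761

1.2761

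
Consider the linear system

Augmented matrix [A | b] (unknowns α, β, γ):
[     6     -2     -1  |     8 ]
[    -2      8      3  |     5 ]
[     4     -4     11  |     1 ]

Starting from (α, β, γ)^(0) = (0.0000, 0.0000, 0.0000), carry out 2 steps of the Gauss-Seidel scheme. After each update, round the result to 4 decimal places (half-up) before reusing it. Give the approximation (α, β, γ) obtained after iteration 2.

(1.6452, 1.0534, -0.1243)

Iteration 1:
  α = (8 - (-2)·0.0000 - (-1)·0.0000) / (6) = 1.3333
  β = (5 - (-2)·1.3333 - (3)·0.0000) / (8) = 0.9583
  γ = (1 - (4)·1.3333 - (-4)·0.9583) / (11) = -0.0455
Iteration 2:
  α = (8 - (-2)·0.9583 - (-1)·-0.0455) / (6) = 1.6452
  β = (5 - (-2)·1.6452 - (3)·-0.0455) / (8) = 1.0534
  γ = (1 - (4)·1.6452 - (-4)·1.0534) / (11) = -0.1243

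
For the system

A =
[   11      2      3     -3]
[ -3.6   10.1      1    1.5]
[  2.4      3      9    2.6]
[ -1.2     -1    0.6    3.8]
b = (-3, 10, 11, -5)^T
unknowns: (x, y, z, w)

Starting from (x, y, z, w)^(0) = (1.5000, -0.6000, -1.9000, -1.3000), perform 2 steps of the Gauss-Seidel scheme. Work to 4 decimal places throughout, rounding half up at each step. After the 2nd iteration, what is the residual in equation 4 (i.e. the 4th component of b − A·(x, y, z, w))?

Iteration 1:
  x = (-3 - (2)·-0.6000 - (3)·-1.9000 - (-3)·-1.3000) / (11) = 0.0000
  y = (10 - (-3.6)·0.0000 - (1)·-1.9000 - (1.5)·-1.3000) / (10.1) = 1.3713
  z = (11 - (2.4)·0.0000 - (3)·1.3713 - (2.6)·-1.3000) / (9) = 1.1407
  w = (-5 - (-1.2)·0.0000 - (-1)·1.3713 - (0.6)·1.1407) / (3.8) = -1.1350
Iteration 2:
  x = (-3 - (2)·1.3713 - (3)·1.1407 - (-3)·-1.1350) / (11) = -1.1427
  y = (10 - (-3.6)·-1.1427 - (1)·1.1407 - (1.5)·-1.1350) / (10.1) = 0.6384
  z = (11 - (2.4)·-1.1427 - (3)·0.6384 - (2.6)·-1.1350) / (9) = 1.6420
  w = (-5 - (-1.2)·-1.1427 - (-1)·0.6384 - (0.6)·1.6420) / (3.8) = -1.7679
Residual b − A·x = (-1.9368, 0.4483, 1.6458, 0.0000)

0.0000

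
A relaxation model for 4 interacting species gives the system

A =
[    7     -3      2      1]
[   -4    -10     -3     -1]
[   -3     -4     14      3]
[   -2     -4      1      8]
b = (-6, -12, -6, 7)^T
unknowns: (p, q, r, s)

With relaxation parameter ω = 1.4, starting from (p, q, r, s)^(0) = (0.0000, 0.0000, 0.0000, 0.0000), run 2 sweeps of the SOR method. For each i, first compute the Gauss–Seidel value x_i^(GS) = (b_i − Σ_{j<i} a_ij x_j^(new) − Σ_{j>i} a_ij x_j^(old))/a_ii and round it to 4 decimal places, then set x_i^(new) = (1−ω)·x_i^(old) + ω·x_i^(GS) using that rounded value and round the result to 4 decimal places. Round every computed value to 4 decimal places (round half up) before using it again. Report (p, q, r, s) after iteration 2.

(0.2079, 0.2871, -1.1515, 0.7184)

Iteration 1:
  p: GS value = (-6 - (-3)·0.0000 - (2)·0.0000 - (1)·0.0000) / (7) = -0.8571;  p ← (1−ω)·0.0000 + ω·-0.8571 = -1.1999
  q: GS value = (-12 - (-4)·-1.1999 - (-3)·0.0000 - (-1)·0.0000) / (-10) = 1.6800;  q ← (1−ω)·0.0000 + ω·1.6800 = 2.3520
  r: GS value = (-6 - (-3)·-1.1999 - (-4)·2.3520 - (3)·0.0000) / (14) = -0.0137;  r ← (1−ω)·0.0000 + ω·-0.0137 = -0.0192
  s: GS value = (7 - (-2)·-1.1999 - (-4)·2.3520 - (1)·-0.0192) / (8) = 1.7534;  s ← (1−ω)·0.0000 + ω·1.7534 = 2.4548
Iteration 2:
  p: GS value = (-6 - (-3)·2.3520 - (2)·-0.0192 - (1)·2.4548) / (7) = -0.1943;  p ← (1−ω)·-1.1999 + ω·-0.1943 = 0.2079
  q: GS value = (-12 - (-4)·0.2079 - (-3)·-0.0192 - (-1)·2.4548) / (-10) = 0.8771;  q ← (1−ω)·2.3520 + ω·0.8771 = 0.2871
  r: GS value = (-6 - (-3)·0.2079 - (-4)·0.2871 - (3)·2.4548) / (14) = -0.8280;  r ← (1−ω)·-0.0192 + ω·-0.8280 = -1.1515
  s: GS value = (7 - (-2)·0.2079 - (-4)·0.2871 - (1)·-1.1515) / (8) = 1.2145;  s ← (1−ω)·2.4548 + ω·1.2145 = 0.7184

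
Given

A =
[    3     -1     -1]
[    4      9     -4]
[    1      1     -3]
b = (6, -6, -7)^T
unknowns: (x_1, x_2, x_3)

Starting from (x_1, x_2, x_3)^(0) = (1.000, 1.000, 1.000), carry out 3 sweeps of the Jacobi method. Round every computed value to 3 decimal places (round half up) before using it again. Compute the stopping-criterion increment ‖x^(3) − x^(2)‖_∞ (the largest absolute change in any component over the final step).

Iteration 1:
  x_1 = (6 - (-1)·1.000 - (-1)·1.000) / (3) = 2.667
  x_2 = (-6 - (4)·1.000 - (-4)·1.000) / (9) = -0.667
  x_3 = (-7 - (1)·1.000 - (1)·1.000) / (-3) = 3.000
Iteration 2:
  x_1 = (6 - (-1)·-0.667 - (-1)·3.000) / (3) = 2.778
  x_2 = (-6 - (4)·2.667 - (-4)·3.000) / (9) = -0.519
  x_3 = (-7 - (1)·2.667 - (1)·-0.667) / (-3) = 3.000
Iteration 3:
  x_1 = (6 - (-1)·-0.519 - (-1)·3.000) / (3) = 2.827
  x_2 = (-6 - (4)·2.778 - (-4)·3.000) / (9) = -0.568
  x_3 = (-7 - (1)·2.778 - (1)·-0.519) / (-3) = 3.086
Change: (0.049, -0.049, 0.086) → max |·| = 0.086

0.086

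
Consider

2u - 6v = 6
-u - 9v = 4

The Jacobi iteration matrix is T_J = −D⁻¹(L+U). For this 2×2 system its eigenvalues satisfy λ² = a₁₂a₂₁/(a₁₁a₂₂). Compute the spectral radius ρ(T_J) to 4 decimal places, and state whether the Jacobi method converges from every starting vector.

a₁₂a₂₁/(a₁₁a₂₂) = (-6)·(-1) / ((2)·(-9)) = -0.333333
ρ = √|-0.333333| = √0.333333 = 0.5774
ρ < 1, so Jacobi converges

0.5774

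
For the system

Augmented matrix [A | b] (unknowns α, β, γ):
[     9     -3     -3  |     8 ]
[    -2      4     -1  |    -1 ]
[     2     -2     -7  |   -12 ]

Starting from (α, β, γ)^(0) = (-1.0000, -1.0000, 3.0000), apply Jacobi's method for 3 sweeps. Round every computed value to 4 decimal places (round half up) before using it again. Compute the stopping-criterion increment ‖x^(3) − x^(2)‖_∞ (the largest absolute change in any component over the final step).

0.4670

Iteration 1:
  α = (8 - (-3)·-1.0000 - (-3)·3.0000) / (9) = 1.5556
  β = (-1 - (-2)·-1.0000 - (-1)·3.0000) / (4) = 0.0000
  γ = (-12 - (2)·-1.0000 - (-2)·-1.0000) / (-7) = 1.7143
Iteration 2:
  α = (8 - (-3)·0.0000 - (-3)·1.7143) / (9) = 1.4603
  β = (-1 - (-2)·1.5556 - (-1)·1.7143) / (4) = 0.9564
  γ = (-12 - (2)·1.5556 - (-2)·0.0000) / (-7) = 2.1587
Iteration 3:
  α = (8 - (-3)·0.9564 - (-3)·2.1587) / (9) = 1.9273
  β = (-1 - (-2)·1.4603 - (-1)·2.1587) / (4) = 1.0198
  γ = (-12 - (2)·1.4603 - (-2)·0.9564) / (-7) = 1.8583
Change: (0.4670, 0.0634, -0.3004) → max |·| = 0.4670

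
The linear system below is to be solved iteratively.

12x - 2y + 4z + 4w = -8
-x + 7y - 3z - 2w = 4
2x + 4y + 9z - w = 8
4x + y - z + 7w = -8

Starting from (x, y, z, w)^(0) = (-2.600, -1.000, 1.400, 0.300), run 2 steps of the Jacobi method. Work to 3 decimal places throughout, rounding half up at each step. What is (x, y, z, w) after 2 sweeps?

(-1.396, 1.401, 0.882, -0.192)

Iteration 1:
  x = (-8 - (-2)·-1.000 - (4)·1.400 - (4)·0.300) / (12) = -1.400
  y = (4 - (-1)·-2.600 - (-3)·1.400 - (-2)·0.300) / (7) = 0.886
  z = (8 - (2)·-2.600 - (4)·-1.000 - (-1)·0.300) / (9) = 1.944
  w = (-8 - (4)·-2.600 - (1)·-1.000 - (-1)·1.400) / (7) = 0.686
Iteration 2:
  x = (-8 - (-2)·0.886 - (4)·1.944 - (4)·0.686) / (12) = -1.396
  y = (4 - (-1)·-1.400 - (-3)·1.944 - (-2)·0.686) / (7) = 1.401
  z = (8 - (2)·-1.400 - (4)·0.886 - (-1)·0.686) / (9) = 0.882
  w = (-8 - (4)·-1.400 - (1)·0.886 - (-1)·1.944) / (7) = -0.192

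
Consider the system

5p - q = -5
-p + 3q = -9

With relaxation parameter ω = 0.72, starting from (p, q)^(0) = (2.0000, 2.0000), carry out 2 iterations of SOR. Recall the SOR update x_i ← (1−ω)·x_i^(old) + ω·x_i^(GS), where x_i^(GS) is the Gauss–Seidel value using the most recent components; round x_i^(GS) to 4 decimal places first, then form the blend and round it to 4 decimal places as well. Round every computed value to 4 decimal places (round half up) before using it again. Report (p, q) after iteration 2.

(-0.9102, -2.8179)

Iteration 1:
  p: GS value = (-5 - (-1)·2.0000) / (5) = -0.6000;  p ← (1−ω)·2.0000 + ω·-0.6000 = 0.1280
  q: GS value = (-9 - (-1)·0.1280) / (3) = -2.9573;  q ← (1−ω)·2.0000 + ω·-2.9573 = -1.5693
Iteration 2:
  p: GS value = (-5 - (-1)·-1.5693) / (5) = -1.3139;  p ← (1−ω)·0.1280 + ω·-1.3139 = -0.9102
  q: GS value = (-9 - (-1)·-0.9102) / (3) = -3.3034;  q ← (1−ω)·-1.5693 + ω·-3.3034 = -2.8179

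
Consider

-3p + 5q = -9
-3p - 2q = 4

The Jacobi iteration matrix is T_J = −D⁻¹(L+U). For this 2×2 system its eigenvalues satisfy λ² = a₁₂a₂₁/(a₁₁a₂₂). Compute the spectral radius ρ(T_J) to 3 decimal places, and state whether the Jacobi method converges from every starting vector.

1.581

a₁₂a₂₁/(a₁₁a₂₂) = (5)·(-3) / ((-3)·(-2)) = -2.500000
ρ = √|-2.500000| = √2.500000 = 1.581
ρ > 1, so Jacobi diverges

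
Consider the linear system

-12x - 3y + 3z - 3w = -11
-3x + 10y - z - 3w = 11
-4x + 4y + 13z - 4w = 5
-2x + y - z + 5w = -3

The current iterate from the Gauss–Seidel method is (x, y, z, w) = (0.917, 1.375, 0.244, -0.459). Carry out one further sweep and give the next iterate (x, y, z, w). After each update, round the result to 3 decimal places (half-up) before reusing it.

(0.749, 1.211, 0.101, -0.522)

One sweep:
  x = (-11 - (-3)·1.375 - (3)·0.244 - (-3)·-0.459) / (-12) = 0.749
  y = (11 - (-3)·0.749 - (-1)·0.244 - (-3)·-0.459) / (10) = 1.211
  z = (5 - (-4)·0.749 - (4)·1.211 - (-4)·-0.459) / (13) = 0.101
  w = (-3 - (-2)·0.749 - (1)·1.211 - (-1)·0.101) / (5) = -0.522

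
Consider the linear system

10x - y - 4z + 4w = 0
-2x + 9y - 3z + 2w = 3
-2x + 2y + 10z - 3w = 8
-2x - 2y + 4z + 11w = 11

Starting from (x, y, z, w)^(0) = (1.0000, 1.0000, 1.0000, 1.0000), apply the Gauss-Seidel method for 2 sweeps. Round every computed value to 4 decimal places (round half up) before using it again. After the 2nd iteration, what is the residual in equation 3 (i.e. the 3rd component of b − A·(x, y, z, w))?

0.1734

Iteration 1:
  x = (0 - (-1)·1.0000 - (-4)·1.0000 - (4)·1.0000) / (10) = 0.1000
  y = (3 - (-2)·0.1000 - (-3)·1.0000 - (2)·1.0000) / (9) = 0.4667
  z = (8 - (-2)·0.1000 - (2)·0.4667 - (-3)·1.0000) / (10) = 1.0267
  w = (11 - (-2)·0.1000 - (-2)·0.4667 - (4)·1.0267) / (11) = 0.7297
Iteration 2:
  x = (0 - (-1)·0.4667 - (-4)·1.0267 - (4)·0.7297) / (10) = 0.1655
  y = (3 - (-2)·0.1655 - (-3)·1.0267 - (2)·0.7297) / (9) = 0.5502
  z = (8 - (-2)·0.1655 - (2)·0.5502 - (-3)·0.7297) / (10) = 0.9420
  w = (11 - (-2)·0.1655 - (-2)·0.5502 - (4)·0.9420) / (11) = 0.7876
Residual b − A·x = (-0.4872, -0.3700, 0.1734, -0.0002)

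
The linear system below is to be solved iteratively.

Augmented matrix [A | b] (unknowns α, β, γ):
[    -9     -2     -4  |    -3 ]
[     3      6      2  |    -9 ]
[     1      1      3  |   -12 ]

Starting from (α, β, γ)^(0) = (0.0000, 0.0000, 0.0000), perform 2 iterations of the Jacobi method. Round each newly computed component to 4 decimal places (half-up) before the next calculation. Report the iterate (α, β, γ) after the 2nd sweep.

Iteration 1:
  α = (-3 - (-2)·0.0000 - (-4)·0.0000) / (-9) = 0.3333
  β = (-9 - (3)·0.0000 - (2)·0.0000) / (6) = -1.5000
  γ = (-12 - (1)·0.0000 - (1)·0.0000) / (3) = -4.0000
Iteration 2:
  α = (-3 - (-2)·-1.5000 - (-4)·-4.0000) / (-9) = 2.4444
  β = (-9 - (3)·0.3333 - (2)·-4.0000) / (6) = -0.3333
  γ = (-12 - (1)·0.3333 - (1)·-1.5000) / (3) = -3.6111

(2.4444, -0.3333, -3.6111)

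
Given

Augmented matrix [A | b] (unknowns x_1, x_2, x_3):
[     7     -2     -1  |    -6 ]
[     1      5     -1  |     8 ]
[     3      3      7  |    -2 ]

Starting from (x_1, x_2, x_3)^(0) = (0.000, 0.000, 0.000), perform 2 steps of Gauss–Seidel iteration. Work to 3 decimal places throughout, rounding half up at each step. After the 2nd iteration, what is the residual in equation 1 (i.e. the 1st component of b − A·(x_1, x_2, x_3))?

Iteration 1:
  x_1 = (-6 - (-2)·0.000 - (-1)·0.000) / (7) = -0.857
  x_2 = (8 - (1)·-0.857 - (-1)·0.000) / (5) = 1.771
  x_3 = (-2 - (3)·-0.857 - (3)·1.771) / (7) = -0.677
Iteration 2:
  x_1 = (-6 - (-2)·1.771 - (-1)·-0.677) / (7) = -0.448
  x_2 = (8 - (1)·-0.448 - (-1)·-0.677) / (5) = 1.554
  x_3 = (-2 - (3)·-0.448 - (3)·1.554) / (7) = -0.760
Residual b − A·x = (-0.516, -0.082, 0.002)

-0.516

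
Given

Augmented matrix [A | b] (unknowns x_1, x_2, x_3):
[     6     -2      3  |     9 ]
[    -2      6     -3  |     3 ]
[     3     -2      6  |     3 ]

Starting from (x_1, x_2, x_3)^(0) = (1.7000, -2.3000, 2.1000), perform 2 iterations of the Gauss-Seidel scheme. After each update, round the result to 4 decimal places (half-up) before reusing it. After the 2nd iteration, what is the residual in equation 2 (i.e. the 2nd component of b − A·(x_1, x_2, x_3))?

Iteration 1:
  x_1 = (9 - (-2)·-2.3000 - (3)·2.1000) / (6) = -0.3167
  x_2 = (3 - (-2)·-0.3167 - (-3)·2.1000) / (6) = 1.4444
  x_3 = (3 - (3)·-0.3167 - (-2)·1.4444) / (6) = 1.1398
Iteration 2:
  x_1 = (9 - (-2)·1.4444 - (3)·1.1398) / (6) = 1.4116
  x_2 = (3 - (-2)·1.4116 - (-3)·1.1398) / (6) = 1.5404
  x_3 = (3 - (3)·1.4116 - (-2)·1.5404) / (6) = 0.3077
Residual b − A·x = (2.6881, -2.4961, -0.0002)

-2.4961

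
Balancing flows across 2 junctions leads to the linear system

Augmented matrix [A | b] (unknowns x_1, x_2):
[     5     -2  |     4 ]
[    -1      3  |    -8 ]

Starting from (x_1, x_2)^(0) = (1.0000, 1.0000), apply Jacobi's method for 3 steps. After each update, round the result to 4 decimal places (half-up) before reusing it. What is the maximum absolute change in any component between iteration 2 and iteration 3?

0.4444

Iteration 1:
  x_1 = (4 - (-2)·1.0000) / (5) = 1.2000
  x_2 = (-8 - (-1)·1.0000) / (3) = -2.3333
Iteration 2:
  x_1 = (4 - (-2)·-2.3333) / (5) = -0.1333
  x_2 = (-8 - (-1)·1.2000) / (3) = -2.2667
Iteration 3:
  x_1 = (4 - (-2)·-2.2667) / (5) = -0.1067
  x_2 = (-8 - (-1)·-0.1333) / (3) = -2.7111
Change: (0.0266, -0.4444) → max |·| = 0.4444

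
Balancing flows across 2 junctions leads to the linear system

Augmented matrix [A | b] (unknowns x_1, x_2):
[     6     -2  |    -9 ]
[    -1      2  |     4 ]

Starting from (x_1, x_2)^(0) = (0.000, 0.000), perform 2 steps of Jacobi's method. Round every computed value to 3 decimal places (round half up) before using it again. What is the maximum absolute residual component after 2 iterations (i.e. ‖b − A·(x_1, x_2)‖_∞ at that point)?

1.502

Iteration 1:
  x_1 = (-9 - (-2)·0.000) / (6) = -1.500
  x_2 = (4 - (-1)·0.000) / (2) = 2.000
Iteration 2:
  x_1 = (-9 - (-2)·2.000) / (6) = -0.833
  x_2 = (4 - (-1)·-1.500) / (2) = 1.250
Residual b − A·x = (-1.502, 0.667); ∞-norm = 1.502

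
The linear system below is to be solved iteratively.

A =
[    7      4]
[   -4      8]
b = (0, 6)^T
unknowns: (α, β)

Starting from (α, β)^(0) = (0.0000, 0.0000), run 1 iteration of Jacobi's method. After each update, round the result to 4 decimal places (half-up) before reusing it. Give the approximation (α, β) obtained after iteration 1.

(0.0000, 0.7500)

Iteration 1:
  α = (0 - (4)·0.0000) / (7) = 0.0000
  β = (6 - (-4)·0.0000) / (8) = 0.7500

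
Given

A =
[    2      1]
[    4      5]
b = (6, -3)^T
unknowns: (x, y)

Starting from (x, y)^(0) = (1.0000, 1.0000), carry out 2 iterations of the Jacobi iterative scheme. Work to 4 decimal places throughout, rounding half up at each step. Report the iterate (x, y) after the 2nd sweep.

(3.7000, -2.6000)

Iteration 1:
  x = (6 - (1)·1.0000) / (2) = 2.5000
  y = (-3 - (4)·1.0000) / (5) = -1.4000
Iteration 2:
  x = (6 - (1)·-1.4000) / (2) = 3.7000
  y = (-3 - (4)·2.5000) / (5) = -2.6000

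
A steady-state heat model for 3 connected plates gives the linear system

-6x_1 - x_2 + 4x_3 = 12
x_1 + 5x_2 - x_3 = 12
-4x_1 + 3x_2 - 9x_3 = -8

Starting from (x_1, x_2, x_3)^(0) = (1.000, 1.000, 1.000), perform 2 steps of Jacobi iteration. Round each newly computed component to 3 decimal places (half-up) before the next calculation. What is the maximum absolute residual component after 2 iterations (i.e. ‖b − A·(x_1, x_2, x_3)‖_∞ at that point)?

Iteration 1:
  x_1 = (12 - (-1)·1.000 - (4)·1.000) / (-6) = -1.500
  x_2 = (12 - (1)·1.000 - (-1)·1.000) / (5) = 2.400
  x_3 = (-8 - (-4)·1.000 - (3)·1.000) / (-9) = 0.778
Iteration 2:
  x_1 = (12 - (-1)·2.400 - (4)·0.778) / (-6) = -1.881
  x_2 = (12 - (1)·-1.500 - (-1)·0.778) / (5) = 2.856
  x_3 = (-8 - (-4)·-1.500 - (3)·2.400) / (-9) = 2.356
Residual b − A·x = (-5.854, 1.957, -2.888); ∞-norm = 5.854

5.854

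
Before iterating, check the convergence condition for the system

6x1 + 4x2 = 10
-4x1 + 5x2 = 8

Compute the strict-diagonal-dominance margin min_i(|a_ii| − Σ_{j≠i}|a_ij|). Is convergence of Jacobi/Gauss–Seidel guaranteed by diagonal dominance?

row 1: |6| − (4) = 2
row 2: |5| − (4) = 1
minimum over rows = 1 → strictly diagonally dominant (convergence guaranteed)

1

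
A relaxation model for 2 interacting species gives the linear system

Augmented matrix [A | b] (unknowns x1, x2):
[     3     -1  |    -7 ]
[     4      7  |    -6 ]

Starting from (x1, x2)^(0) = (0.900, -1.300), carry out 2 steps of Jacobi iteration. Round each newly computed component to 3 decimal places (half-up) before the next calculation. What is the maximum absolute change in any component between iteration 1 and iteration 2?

2.095

Iteration 1:
  x1 = (-7 - (-1)·-1.300) / (3) = -2.767
  x2 = (-6 - (4)·0.900) / (7) = -1.371
Iteration 2:
  x1 = (-7 - (-1)·-1.371) / (3) = -2.790
  x2 = (-6 - (4)·-2.767) / (7) = 0.724
Change: (-0.023, 2.095) → max |·| = 2.095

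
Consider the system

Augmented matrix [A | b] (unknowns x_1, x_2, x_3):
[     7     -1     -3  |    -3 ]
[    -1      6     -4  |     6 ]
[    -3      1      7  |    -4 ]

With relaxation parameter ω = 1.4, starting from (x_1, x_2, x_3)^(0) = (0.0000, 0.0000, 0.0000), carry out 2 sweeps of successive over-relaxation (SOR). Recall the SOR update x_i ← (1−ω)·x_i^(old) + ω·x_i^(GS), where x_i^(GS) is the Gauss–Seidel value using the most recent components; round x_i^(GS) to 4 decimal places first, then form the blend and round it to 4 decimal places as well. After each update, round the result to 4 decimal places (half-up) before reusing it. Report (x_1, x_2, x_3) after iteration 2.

(-0.9552, -0.6447, -0.6794)

Iteration 1:
  x_1: GS value = (-3 - (-1)·0.0000 - (-3)·0.0000) / (7) = -0.4286;  x_1 ← (1−ω)·0.0000 + ω·-0.4286 = -0.6000
  x_2: GS value = (6 - (-1)·-0.6000 - (-4)·0.0000) / (6) = 0.9000;  x_2 ← (1−ω)·0.0000 + ω·0.9000 = 1.2600
  x_3: GS value = (-4 - (-3)·-0.6000 - (1)·1.2600) / (7) = -1.0086;  x_3 ← (1−ω)·0.0000 + ω·-1.0086 = -1.4120
Iteration 2:
  x_1: GS value = (-3 - (-1)·1.2600 - (-3)·-1.4120) / (7) = -0.8537;  x_1 ← (1−ω)·-0.6000 + ω·-0.8537 = -0.9552
  x_2: GS value = (6 - (-1)·-0.9552 - (-4)·-1.4120) / (6) = -0.1005;  x_2 ← (1−ω)·1.2600 + ω·-0.1005 = -0.6447
  x_3: GS value = (-4 - (-3)·-0.9552 - (1)·-0.6447) / (7) = -0.8887;  x_3 ← (1−ω)·-1.4120 + ω·-0.8887 = -0.6794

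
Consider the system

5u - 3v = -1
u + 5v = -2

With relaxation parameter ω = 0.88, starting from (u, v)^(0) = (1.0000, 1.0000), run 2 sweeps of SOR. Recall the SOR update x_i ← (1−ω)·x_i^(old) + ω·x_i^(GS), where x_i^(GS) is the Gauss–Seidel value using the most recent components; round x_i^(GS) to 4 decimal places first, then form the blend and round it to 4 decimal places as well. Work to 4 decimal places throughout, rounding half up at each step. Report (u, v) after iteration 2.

Iteration 1:
  u: GS value = (-1 - (-3)·1.0000) / (5) = 0.4000;  u ← (1−ω)·1.0000 + ω·0.4000 = 0.4720
  v: GS value = (-2 - (1)·0.4720) / (5) = -0.4944;  v ← (1−ω)·1.0000 + ω·-0.4944 = -0.3151
Iteration 2:
  u: GS value = (-1 - (-3)·-0.3151) / (5) = -0.3891;  u ← (1−ω)·0.4720 + ω·-0.3891 = -0.2858
  v: GS value = (-2 - (1)·-0.2858) / (5) = -0.3428;  v ← (1−ω)·-0.3151 + ω·-0.3428 = -0.3395

(-0.2858, -0.3395)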